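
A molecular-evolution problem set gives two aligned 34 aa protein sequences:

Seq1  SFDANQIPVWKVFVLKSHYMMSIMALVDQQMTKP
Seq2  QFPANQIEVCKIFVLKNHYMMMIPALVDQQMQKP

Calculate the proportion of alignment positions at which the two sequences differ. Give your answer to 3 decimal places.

Mismatches occur at site 1 (S↔Q), site 3 (D↔P), site 8 (P↔E), site 10 (W↔C), site 12 (V↔I), site 17 (S↔N), site 22 (S↔M), site 24 (M↔P), site 32 (T↔Q).
There are 9 differences over 34 sites, so p = 9/34 = 0.265.

0.265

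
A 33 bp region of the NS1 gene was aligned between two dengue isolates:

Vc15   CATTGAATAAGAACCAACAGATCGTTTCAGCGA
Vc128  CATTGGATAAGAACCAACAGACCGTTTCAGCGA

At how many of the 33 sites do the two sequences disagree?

2

Mismatches occur at site 6 (A/G), site 22 (T/C).
That gives 2 mismatches out of 33 aligned sites, so the Hamming distance is 2.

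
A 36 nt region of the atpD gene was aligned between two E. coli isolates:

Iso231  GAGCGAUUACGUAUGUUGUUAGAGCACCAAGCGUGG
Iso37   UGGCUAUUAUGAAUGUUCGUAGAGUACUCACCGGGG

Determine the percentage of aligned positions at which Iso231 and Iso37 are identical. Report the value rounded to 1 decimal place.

Mismatches occur at site 1 (G↔U), site 2 (A↔G), site 5 (G↔U), site 10 (C↔U), site 12 (U↔A), site 18 (G↔C), site 19 (U↔G), site 25 (C↔U), site 28 (C↔U), site 29 (A↔C), site 31 (G↔C), site 34 (U↔G).
24 of the 36 sites match, so the percent identity is 24/36 × 100 = 66.7%.

66.7%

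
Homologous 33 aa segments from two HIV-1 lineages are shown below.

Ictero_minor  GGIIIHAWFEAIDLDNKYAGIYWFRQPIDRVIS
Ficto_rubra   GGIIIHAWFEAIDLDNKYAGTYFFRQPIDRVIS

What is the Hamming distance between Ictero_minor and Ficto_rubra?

2

Mismatches occur at site 21 (I→T), site 23 (W→F).
That gives 2 mismatches out of 33 aligned sites, so the Hamming distance is 2.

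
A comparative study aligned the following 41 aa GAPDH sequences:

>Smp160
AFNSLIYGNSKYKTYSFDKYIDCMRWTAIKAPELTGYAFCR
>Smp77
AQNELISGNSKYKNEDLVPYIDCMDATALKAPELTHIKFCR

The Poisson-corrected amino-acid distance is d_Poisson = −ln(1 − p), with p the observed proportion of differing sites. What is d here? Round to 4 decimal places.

Mismatches occur at site 2 (F↔Q), site 4 (S↔E), site 7 (Y↔S), site 14 (T↔N), site 15 (Y↔E), site 16 (S↔D), site 17 (F↔L), site 18 (D↔V), site 19 (K↔P), site 25 (R↔D), site 26 (W↔A), site 29 (I↔L), site 36 (G↔H), site 37 (Y↔I), site 38 (A↔K).
p = 15/41 = 0.365854.
d = −ln(1 − 0.365854) = −ln(0.634146) = 0.4555.

0.4555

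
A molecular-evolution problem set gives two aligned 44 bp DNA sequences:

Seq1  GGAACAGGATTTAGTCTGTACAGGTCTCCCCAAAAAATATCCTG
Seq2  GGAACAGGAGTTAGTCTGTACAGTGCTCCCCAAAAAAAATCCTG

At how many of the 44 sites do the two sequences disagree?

4

Mismatches occur at site 10 (T/G), site 24 (G/T), site 25 (T/G), site 38 (T/A).
That gives 4 mismatches out of 44 aligned sites, so the Hamming distance is 4.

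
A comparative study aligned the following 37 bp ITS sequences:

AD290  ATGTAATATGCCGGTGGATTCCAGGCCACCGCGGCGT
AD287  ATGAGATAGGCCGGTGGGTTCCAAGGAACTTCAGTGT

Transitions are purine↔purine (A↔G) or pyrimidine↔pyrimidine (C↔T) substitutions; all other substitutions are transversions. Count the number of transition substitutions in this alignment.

6

Mismatches occur at site 4 (T/A, transversion), site 5 (A/G, transition), site 9 (T/G, transversion), site 18 (A/G, transition), site 24 (G/A, transition), site 26 (C/G, transversion), site 27 (C/A, transversion), site 30 (C/T, transition), site 31 (G/T, transversion), site 33 (G/A, transition), site 35 (C/T, transition).
Of the 11 differences, 6 transitions and 5 transversions, so the answer is 6.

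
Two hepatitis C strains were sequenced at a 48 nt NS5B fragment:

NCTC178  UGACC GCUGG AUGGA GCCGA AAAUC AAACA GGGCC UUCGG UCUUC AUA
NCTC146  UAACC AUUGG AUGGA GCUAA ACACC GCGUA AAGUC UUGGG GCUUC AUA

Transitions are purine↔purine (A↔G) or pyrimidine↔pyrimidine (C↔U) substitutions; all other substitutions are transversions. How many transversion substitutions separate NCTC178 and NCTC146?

Mismatches occur at site 2 (G→A, transition), site 6 (G→A, transition), site 7 (C→U, transition), site 18 (C→U, transition), site 19 (G→A, transition), site 22 (A→C, transversion), site 24 (U→C, transition), site 26 (A→G, transition), site 27 (A→C, transversion), site 28 (A→G, transition), site 29 (C→U, transition), site 31 (G→A, transition), site 32 (G→A, transition), site 34 (C→U, transition), site 38 (C→G, transversion), site 41 (U→G, transversion).
Of the 16 differences, 12 transitions and 4 transversions, so the answer is 4.

4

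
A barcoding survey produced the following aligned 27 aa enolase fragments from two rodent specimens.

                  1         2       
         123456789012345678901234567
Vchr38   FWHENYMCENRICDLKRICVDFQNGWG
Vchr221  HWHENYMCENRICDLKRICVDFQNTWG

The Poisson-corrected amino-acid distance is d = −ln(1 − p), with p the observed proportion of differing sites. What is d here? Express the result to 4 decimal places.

Differing sites — 1:F/H; 25:G/T.
p = 2/27 = 0.074074.
d = −ln(1 − 0.074074) = −ln(0.925926) = 0.0770.

0.0770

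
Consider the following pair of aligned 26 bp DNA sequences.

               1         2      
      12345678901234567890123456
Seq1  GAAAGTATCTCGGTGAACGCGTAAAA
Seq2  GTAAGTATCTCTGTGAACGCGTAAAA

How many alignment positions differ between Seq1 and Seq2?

2

The sequences differ at positions 2 (A/T), 12 (G/T).
That gives 2 mismatches out of 26 aligned sites, so the Hamming distance is 2.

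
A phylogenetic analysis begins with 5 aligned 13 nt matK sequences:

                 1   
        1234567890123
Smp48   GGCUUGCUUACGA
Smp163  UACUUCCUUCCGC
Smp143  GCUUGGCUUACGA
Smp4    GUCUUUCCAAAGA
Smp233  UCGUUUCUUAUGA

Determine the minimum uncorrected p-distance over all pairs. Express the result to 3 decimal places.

0.231

Pairwise Hamming distances:
  Smp48 vs Smp163: 5
  Smp48 vs Smp143: 3
  Smp48 vs Smp4: 5
  Smp48 vs Smp233: 5
  Smp163 vs Smp143: 7
  Smp163 vs Smp4: 8
  Smp163 vs Smp233: 6
  Smp143 vs Smp4: 7
  Smp143 vs Smp233: 5
  Smp4 vs Smp233: 6
The smallest is 3 mismatches, between Smp48 and Smp143; p = 3/13 = 0.231.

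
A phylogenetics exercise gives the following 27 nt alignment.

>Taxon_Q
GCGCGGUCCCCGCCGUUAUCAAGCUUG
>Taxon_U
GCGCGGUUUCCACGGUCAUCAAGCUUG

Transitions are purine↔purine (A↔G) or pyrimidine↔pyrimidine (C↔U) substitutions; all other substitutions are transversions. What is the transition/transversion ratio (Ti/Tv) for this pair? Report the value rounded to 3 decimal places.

4.000

Differing sites — 8:C/U (Ti); 9:C/U (Ti); 12:G/A (Ti); 14:C/G (Tv); 17:U/C (Ti).
Of the 5 differences, 4 transitions and 1 transversion, so Ti/Tv = 4/1 = 4.000.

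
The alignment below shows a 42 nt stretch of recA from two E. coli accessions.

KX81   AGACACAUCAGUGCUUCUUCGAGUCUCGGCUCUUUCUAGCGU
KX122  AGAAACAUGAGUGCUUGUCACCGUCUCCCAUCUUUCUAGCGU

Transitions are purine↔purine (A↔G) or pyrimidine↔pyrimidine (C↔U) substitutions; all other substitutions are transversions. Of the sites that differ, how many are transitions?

Mismatches occur at site 4 (C↔A, transversion), site 9 (C↔G, transversion), site 17 (C↔G, transversion), site 19 (U↔C, transition), site 20 (C↔A, transversion), site 21 (G↔C, transversion), site 22 (A↔C, transversion), site 28 (G↔C, transversion), site 29 (G↔C, transversion), site 30 (C↔A, transversion).
Of the 10 differences, 1 transition and 9 transversions, so the answer is 1.

1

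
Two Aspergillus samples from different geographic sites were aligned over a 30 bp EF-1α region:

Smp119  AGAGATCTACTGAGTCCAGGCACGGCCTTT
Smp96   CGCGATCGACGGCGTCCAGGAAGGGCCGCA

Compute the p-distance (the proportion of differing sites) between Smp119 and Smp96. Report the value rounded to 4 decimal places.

The sequences differ at positions 1 (A/C), 3 (A/C), 8 (T/G), 11 (T/G), 13 (A/C), 21 (C/A), 23 (C/G), 28 (T/G), 29 (T/C), 30 (T/A).
There are 10 differences over 30 sites, so p = 10/30 = 0.3333.

0.3333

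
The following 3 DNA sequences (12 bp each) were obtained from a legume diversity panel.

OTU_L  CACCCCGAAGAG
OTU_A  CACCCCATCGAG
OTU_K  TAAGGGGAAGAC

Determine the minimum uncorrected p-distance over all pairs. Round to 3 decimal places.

Pairwise Hamming distances:
  OTU_L vs OTU_A: 3
  OTU_L vs OTU_K: 6
  OTU_A vs OTU_K: 9
The smallest is 3 mismatches, between OTU_L and OTU_A; p = 3/12 = 0.250.

0.250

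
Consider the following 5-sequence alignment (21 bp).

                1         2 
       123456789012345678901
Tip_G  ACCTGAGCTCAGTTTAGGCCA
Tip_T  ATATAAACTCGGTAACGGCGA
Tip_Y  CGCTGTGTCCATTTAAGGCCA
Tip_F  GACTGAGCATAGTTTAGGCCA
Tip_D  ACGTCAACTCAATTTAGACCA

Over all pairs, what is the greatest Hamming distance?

Pairwise Hamming distances:
  Tip_G vs Tip_T: 9
  Tip_G vs Tip_Y: 7
  Tip_G vs Tip_F: 4
  Tip_G vs Tip_D: 5
  Tip_T vs Tip_Y: 13
  Tip_T vs Tip_F: 12
  Tip_T vs Tip_D: 10
  Tip_Y vs Tip_F: 8
  Tip_Y vs Tip_D: 11
  Tip_F vs Tip_D: 9
The largest is 13, between Tip_T and Tip_Y.

13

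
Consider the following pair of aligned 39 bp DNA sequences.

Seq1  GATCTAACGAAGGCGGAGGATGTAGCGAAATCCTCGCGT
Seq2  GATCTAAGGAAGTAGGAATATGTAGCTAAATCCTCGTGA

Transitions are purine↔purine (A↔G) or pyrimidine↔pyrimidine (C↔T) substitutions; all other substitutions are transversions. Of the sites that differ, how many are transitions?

2

Mismatches occur at site 8 (C↔G, transversion), site 13 (G↔T, transversion), site 14 (C↔A, transversion), site 18 (G↔A, transition), site 19 (G↔T, transversion), site 27 (G↔T, transversion), site 37 (C↔T, transition), site 39 (T↔A, transversion).
Of the 8 differences, 2 transitions and 6 transversions, so the answer is 2.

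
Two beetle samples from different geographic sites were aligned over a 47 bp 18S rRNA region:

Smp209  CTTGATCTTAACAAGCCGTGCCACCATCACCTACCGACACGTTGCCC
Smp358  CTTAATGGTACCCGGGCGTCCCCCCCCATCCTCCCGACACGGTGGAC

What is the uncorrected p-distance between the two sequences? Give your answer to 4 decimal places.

0.3617

The sequences differ at positions 4 (G/A), 7 (C/G), 8 (T/G), 11 (A/C), 13 (A/C), 14 (A/G), 16 (C/G), 20 (G/C), 23 (A/C), 26 (A/C), 27 (T/C), 28 (C/A), 29 (A/T), 33 (A/C), 42 (T/G), 45 (C/G), 46 (C/A).
There are 17 differences over 47 sites, so p = 17/47 = 0.3617.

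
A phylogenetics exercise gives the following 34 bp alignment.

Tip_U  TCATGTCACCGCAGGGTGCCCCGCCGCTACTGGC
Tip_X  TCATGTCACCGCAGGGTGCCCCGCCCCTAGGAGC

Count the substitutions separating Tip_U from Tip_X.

4

Mismatches occur at site 26 (G↔C), site 30 (C↔G), site 31 (T↔G), site 32 (G↔A).
That gives 4 mismatches out of 34 aligned sites, so the Hamming distance is 4.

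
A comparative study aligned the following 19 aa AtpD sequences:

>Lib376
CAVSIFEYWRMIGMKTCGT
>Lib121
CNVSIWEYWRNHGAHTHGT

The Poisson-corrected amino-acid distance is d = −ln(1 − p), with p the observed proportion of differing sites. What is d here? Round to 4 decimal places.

0.4595

Mismatches occur at site 2 (A↔N), site 6 (F↔W), site 11 (M↔N), site 12 (I↔H), site 14 (M↔A), site 15 (K↔H), site 17 (C↔H).
p = 7/19 = 0.368421.
d = −ln(1 − 0.368421) = −ln(0.631579) = 0.4595.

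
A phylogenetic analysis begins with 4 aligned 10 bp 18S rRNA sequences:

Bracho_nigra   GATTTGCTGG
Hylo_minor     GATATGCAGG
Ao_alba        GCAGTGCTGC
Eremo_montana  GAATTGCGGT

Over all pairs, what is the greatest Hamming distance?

5

Pairwise Hamming distances:
  Bracho_nigra vs Hylo_minor: 2
  Bracho_nigra vs Ao_alba: 4
  Bracho_nigra vs Eremo_montana: 3
  Hylo_minor vs Ao_alba: 5
  Hylo_minor vs Eremo_montana: 4
  Ao_alba vs Eremo_montana: 4
The largest is 5, between Hylo_minor and Ao_alba.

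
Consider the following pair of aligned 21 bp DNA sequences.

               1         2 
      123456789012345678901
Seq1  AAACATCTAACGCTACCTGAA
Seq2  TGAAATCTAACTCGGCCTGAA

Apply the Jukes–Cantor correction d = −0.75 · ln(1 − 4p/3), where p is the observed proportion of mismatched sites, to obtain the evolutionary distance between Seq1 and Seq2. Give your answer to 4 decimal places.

0.3597

Mismatches occur at site 1 (A/T), site 2 (A/G), site 4 (C/A), site 12 (G/T), site 14 (T/G), site 15 (A/G).
p = 6/21 = 0.285714.
d = −0.75 · ln(1 − (4/3)·0.285714) = −0.75 · ln(0.619048) = −0.75 · (-0.479572) = 0.3597.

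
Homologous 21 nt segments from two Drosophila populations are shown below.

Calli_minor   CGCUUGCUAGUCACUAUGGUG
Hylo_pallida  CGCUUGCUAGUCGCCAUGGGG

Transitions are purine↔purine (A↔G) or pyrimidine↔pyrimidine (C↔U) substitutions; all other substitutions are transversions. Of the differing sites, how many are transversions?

The sequences differ at positions 13 (A/G, transition), 15 (U/C, transition), 20 (U/G, transversion).
Of the 3 differences, 2 transitions and 1 transversion, so the answer is 1.

1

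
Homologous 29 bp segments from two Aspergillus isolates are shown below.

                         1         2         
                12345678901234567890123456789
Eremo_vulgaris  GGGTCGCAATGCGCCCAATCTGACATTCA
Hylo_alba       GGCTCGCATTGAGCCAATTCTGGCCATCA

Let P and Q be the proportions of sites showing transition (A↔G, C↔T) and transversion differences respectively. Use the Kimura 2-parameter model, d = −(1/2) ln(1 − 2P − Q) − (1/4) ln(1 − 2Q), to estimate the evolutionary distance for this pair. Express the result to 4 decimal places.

0.3506

Differing sites — 3:G/C (Tv); 9:A/T (Tv); 12:C/A (Tv); 16:C/A (Tv); 18:A/T (Tv); 23:A/G (Ti); 25:A/C (Tv); 26:T/A (Tv).
Of the 8 differences, 1 transition and 7 transversions over 29 sites: P = 1/29 = 0.034483, Q = 7/29 = 0.241379.
d = −0.5·ln(0.689655) − 0.25·ln(0.517242) = −0.5·(-0.371564) − 0.25·(-0.659244) = 0.3506.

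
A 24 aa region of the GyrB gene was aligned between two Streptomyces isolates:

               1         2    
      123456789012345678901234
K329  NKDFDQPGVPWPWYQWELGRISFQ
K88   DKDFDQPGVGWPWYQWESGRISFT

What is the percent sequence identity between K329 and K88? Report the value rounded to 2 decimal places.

Differing sites — 1:N/D; 10:P/G; 18:L/S; 24:Q/T.
20 of the 24 sites match, so the percent identity is 20/24 × 100 = 83.33%.

83.33%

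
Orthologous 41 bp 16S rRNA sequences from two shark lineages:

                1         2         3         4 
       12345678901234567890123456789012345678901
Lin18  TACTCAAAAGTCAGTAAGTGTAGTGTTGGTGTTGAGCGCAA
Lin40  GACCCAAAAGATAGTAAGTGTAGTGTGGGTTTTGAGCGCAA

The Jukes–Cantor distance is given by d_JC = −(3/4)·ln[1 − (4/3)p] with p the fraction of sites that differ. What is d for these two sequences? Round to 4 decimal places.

Mismatches occur at site 1 (T/G), site 4 (T/C), site 11 (T/A), site 12 (C/T), site 27 (T/G), site 31 (G/T).
p = 6/41 = 0.146341.
d = −0.75 · ln(1 − (4/3)·0.146341) = −0.75 · ln(0.804879) = −0.75 · (-0.217063) = 0.1628.

0.1628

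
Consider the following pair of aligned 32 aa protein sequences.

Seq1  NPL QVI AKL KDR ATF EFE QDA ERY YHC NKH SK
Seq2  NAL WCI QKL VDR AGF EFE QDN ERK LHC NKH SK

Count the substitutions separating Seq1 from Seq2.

Differing sites — 2:P/A; 4:Q/W; 5:V/C; 7:A/Q; 10:K/V; 14:T/G; 21:A/N; 24:Y/K; 25:Y/L.
That gives 9 mismatches out of 32 aligned sites, so the Hamming distance is 9.

9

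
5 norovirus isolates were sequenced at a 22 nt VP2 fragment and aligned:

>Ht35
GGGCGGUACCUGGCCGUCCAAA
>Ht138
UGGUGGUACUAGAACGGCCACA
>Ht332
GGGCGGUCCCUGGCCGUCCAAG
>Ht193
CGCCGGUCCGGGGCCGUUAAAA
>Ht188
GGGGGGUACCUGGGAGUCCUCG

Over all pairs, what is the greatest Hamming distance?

Pairwise Hamming distances:
  Ht35 vs Ht138: 8
  Ht35 vs Ht332: 2
  Ht35 vs Ht193: 7
  Ht35 vs Ht188: 6
  Ht138 vs Ht332: 10
  Ht138 vs Ht193: 12
  Ht138 vs Ht188: 10
  Ht332 vs Ht193: 7
  Ht332 vs Ht188: 6
  Ht193 vs Ht188: 13
The largest is 13, between Ht193 and Ht188.

13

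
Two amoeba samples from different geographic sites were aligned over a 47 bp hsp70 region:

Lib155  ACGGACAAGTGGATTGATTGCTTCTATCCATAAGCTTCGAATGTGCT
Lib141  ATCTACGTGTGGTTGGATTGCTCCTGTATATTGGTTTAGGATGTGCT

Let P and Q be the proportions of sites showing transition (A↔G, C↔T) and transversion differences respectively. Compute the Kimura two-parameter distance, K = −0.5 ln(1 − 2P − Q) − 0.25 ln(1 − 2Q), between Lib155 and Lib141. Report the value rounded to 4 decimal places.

0.4614

Differing sites — 2:C/T (Ti); 3:G/C (Tv); 4:G/T (Tv); 7:A/G (Ti); 8:A/T (Tv); 13:A/T (Tv); 15:T/G (Tv); 23:T/C (Ti); 26:A/G (Ti); 28:C/A (Tv); 29:C/T (Ti); 32:A/T (Tv); 33:A/G (Ti); 35:C/T (Ti); 38:C/A (Tv); 40:A/G (Ti).
Of the 16 differences, 8 transitions and 8 transversions over 47 sites: P = 8/47 = 0.170213, Q = 8/47 = 0.170213.
d = −0.5·ln(0.489361) − 0.25·ln(0.659574) = −0.5·(-0.714655) − 0.25·(-0.416161) = 0.4614.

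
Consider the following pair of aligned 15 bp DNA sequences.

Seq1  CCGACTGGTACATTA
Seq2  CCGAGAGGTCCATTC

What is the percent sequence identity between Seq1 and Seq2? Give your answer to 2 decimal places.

73.33%

Differing sites — 5:C/G; 6:T/A; 10:A/C; 15:A/C.
11 of the 15 sites match, so the percent identity is 11/15 × 100 = 73.33%.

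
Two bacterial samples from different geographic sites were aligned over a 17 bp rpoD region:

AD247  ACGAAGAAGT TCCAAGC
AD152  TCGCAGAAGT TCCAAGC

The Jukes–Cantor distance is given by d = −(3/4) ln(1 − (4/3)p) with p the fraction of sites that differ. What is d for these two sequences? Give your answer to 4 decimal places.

Differing sites — 1:A/T; 4:A/C.
p = 2/17 = 0.117647.
d = −0.75 · ln(1 − (4/3)·0.117647) = −0.75 · ln(0.843137) = −0.75 · (-0.170626) = 0.1280.

0.1280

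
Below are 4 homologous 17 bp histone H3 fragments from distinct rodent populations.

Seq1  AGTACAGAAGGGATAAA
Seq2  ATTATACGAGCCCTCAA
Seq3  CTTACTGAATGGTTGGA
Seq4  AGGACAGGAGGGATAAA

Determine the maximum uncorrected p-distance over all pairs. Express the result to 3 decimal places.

0.647

Pairwise Hamming distances:
  Seq1 vs Seq2: 8
  Seq1 vs Seq3: 7
  Seq1 vs Seq4: 2
  Seq2 vs Seq3: 11
  Seq2 vs Seq4: 8
  Seq3 vs Seq4: 9
The largest is 11 mismatches, between Seq2 and Seq3; p = 11/17 = 0.647.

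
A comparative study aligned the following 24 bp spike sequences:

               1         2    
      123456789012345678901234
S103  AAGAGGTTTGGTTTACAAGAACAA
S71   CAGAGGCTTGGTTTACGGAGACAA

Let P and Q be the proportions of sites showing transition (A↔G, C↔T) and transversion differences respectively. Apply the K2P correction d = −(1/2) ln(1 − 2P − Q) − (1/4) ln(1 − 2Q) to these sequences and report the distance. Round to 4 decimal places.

0.3283

Mismatches occur at site 1 (A↔C, transversion), site 7 (T↔C, transition), site 17 (A↔G, transition), site 18 (A↔G, transition), site 19 (G↔A, transition), site 20 (A↔G, transition).
Of the 6 differences, 5 transitions and 1 transversion over 24 sites: P = 5/24 = 0.208333, Q = 1/24 = 0.041667.
d = −0.5·ln(0.541667) − 0.25·ln(0.916666) = −0.5·(-0.613104) − 0.25·(-0.087012) = 0.3283.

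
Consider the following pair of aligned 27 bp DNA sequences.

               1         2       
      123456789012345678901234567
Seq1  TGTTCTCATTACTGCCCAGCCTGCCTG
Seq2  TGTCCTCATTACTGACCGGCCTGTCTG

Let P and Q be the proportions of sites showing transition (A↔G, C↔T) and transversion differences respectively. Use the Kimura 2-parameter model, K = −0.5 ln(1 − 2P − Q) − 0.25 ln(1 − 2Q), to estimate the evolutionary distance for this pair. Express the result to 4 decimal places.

Mismatches occur at site 4 (T↔C, transition), site 15 (C↔A, transversion), site 18 (A↔G, transition), site 24 (C↔T, transition).
Of the 4 differences, 3 transitions and 1 transversion over 27 sites: P = 3/27 = 0.111111, Q = 1/27 = 0.037037.
d = −0.5·ln(0.740741) − 0.25·ln(0.925926) = −0.5·(-0.300104) − 0.25·(-0.076961) = 0.1693.

0.1693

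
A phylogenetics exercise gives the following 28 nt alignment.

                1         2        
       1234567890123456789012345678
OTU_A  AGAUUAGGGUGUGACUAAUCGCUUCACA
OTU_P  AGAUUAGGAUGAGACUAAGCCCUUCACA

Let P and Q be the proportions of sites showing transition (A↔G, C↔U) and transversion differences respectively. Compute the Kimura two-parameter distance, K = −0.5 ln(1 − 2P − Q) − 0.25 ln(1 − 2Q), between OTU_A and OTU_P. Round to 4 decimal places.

The sequences differ at positions 9 (G/A, transition), 12 (U/A, transversion), 19 (U/G, transversion), 21 (G/C, transversion).
Of the 4 differences, 1 transition and 3 transversions over 28 sites: P = 1/28 = 0.035714, Q = 3/28 = 0.107143.
d = −0.5·ln(0.821429) − 0.25·ln(0.785714) = −0.5·(-0.196710) − 0.25·(-0.241162) = 0.1586.

0.1586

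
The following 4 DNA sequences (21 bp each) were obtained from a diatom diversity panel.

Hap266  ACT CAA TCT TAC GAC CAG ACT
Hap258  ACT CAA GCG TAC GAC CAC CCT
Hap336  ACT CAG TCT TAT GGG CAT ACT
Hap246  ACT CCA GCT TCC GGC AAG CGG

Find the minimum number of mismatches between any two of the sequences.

4

Pairwise Hamming distances:
  Hap266 vs Hap258: 4
  Hap266 vs Hap336: 5
  Hap266 vs Hap246: 8
  Hap258 vs Hap336: 8
  Hap258 vs Hap246: 8
  Hap336 vs Hap246: 11
The smallest is 4, between Hap266 and Hap258.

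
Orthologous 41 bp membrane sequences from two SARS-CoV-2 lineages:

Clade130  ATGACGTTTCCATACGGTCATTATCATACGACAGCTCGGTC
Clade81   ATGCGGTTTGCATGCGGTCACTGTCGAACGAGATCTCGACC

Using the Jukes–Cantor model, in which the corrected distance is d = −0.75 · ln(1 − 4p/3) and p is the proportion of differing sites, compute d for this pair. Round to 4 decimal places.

Mismatches occur at site 4 (A/C), site 5 (C/G), site 10 (C/G), site 14 (A/G), site 21 (T/C), site 23 (A/G), site 26 (A/G), site 27 (T/A), site 32 (C/G), site 34 (G/T), site 39 (G/A), site 40 (T/C).
p = 12/41 = 0.292683.
d = −0.75 · ln(1 − (4/3)·0.292683) = −0.75 · ln(0.609756) = −0.75 · (-0.494696) = 0.3710.

0.3710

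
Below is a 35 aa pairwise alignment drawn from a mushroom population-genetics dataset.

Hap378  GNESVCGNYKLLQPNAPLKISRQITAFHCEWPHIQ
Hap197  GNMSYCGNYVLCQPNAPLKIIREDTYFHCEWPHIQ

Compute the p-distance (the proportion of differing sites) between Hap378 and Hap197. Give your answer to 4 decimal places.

0.2286

Differing sites — 3:E/M; 5:V/Y; 10:K/V; 12:L/C; 21:S/I; 23:Q/E; 24:I/D; 26:A/Y.
There are 8 differences over 35 sites, so p = 8/35 = 0.2286.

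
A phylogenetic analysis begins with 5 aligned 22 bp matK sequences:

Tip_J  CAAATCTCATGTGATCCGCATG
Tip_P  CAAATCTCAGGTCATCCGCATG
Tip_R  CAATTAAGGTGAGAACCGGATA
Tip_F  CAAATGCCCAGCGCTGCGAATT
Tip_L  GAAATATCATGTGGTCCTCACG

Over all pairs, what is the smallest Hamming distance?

Pairwise Hamming distances:
  Tip_J vs Tip_P: 2
  Tip_J vs Tip_R: 9
  Tip_J vs Tip_F: 9
  Tip_J vs Tip_L: 5
  Tip_P vs Tip_R: 11
  Tip_P vs Tip_F: 10
  Tip_P vs Tip_L: 7
  Tip_R vs Tip_F: 12
  Tip_R vs Tip_L: 12
  Tip_F vs Tip_L: 12
The smallest is 2, between Tip_J and Tip_P.

2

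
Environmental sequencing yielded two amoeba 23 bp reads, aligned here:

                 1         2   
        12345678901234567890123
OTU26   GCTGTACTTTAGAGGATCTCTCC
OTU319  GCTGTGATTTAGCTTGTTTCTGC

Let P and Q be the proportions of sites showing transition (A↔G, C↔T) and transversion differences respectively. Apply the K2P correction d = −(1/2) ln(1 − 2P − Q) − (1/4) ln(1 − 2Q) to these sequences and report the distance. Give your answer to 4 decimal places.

0.4679

Differing sites — 6:A/G (Ti); 7:C/A (Tv); 13:A/C (Tv); 14:G/T (Tv); 15:G/T (Tv); 16:A/G (Ti); 18:C/T (Ti); 22:C/G (Tv).
Of the 8 differences, 3 transitions and 5 transversions over 23 sites: P = 3/23 = 0.130435, Q = 5/23 = 0.217391.
d = −0.5·ln(0.521739) − 0.25·ln(0.565218) = −0.5·(-0.650588) − 0.25·(-0.570544) = 0.4679.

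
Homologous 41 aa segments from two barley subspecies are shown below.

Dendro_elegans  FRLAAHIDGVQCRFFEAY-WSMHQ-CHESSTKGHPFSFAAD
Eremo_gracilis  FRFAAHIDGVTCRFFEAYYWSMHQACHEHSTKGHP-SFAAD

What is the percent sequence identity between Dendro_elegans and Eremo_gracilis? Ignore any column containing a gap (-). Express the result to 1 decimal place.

Excluding the 3 gap columns leaves 38 comparable sites.
Mismatches occur at site 3 (L→F), site 11 (Q→T), site 29 (S→H).
35 of the 38 comparable sites match, so the percent identity is 35/38 × 100 = 92.1%.

92.1%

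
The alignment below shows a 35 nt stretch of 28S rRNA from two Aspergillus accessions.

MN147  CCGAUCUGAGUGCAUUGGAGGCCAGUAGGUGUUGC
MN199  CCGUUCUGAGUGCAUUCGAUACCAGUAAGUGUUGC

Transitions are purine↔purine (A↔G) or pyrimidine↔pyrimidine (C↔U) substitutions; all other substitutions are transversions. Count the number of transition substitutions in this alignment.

Mismatches occur at site 4 (A↔U, transversion), site 17 (G↔C, transversion), site 20 (G↔U, transversion), site 21 (G↔A, transition), site 28 (G↔A, transition).
Of the 5 differences, 2 transitions and 3 transversions, so the answer is 2.

2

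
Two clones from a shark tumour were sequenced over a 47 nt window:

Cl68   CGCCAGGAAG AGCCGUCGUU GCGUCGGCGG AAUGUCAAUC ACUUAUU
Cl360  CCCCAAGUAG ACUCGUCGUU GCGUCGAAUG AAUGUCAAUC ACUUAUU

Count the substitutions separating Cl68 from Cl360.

8

Mismatches occur at site 2 (G/C), site 6 (G/A), site 8 (A/U), site 12 (G/C), site 13 (C/U), site 27 (G/A), site 28 (C/A), site 29 (G/U).
That gives 8 mismatches out of 47 aligned sites, so the Hamming distance is 8.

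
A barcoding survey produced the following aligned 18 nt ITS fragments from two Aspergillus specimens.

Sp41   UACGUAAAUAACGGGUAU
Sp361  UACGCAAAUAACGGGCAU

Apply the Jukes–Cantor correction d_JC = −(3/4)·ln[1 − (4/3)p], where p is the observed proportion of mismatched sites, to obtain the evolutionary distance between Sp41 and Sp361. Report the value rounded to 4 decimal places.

Differing sites — 5:U/C; 16:U/C.
p = 2/18 = 0.111111.
d = −0.75 · ln(1 − (4/3)·0.111111) = −0.75 · ln(0.851852) = −0.75 · (-0.160342) = 0.1203.

0.1203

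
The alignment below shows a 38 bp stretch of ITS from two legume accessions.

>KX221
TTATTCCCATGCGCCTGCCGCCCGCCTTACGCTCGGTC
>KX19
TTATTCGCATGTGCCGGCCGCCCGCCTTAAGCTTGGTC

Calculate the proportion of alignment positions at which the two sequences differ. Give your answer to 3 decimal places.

0.132

Mismatches occur at site 7 (C→G), site 12 (C→T), site 16 (T→G), site 30 (C→A), site 34 (C→T).
There are 5 differences over 38 sites, so p = 5/38 = 0.132.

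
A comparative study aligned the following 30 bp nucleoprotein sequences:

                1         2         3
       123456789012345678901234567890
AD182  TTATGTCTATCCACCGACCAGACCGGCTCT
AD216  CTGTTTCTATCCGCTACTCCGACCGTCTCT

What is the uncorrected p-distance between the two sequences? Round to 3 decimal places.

Differing sites — 1:T/C; 3:A/G; 5:G/T; 13:A/G; 15:C/T; 16:G/A; 17:A/C; 18:C/T; 20:A/C; 26:G/T.
There are 10 differences over 30 sites, so p = 10/30 = 0.333.

0.333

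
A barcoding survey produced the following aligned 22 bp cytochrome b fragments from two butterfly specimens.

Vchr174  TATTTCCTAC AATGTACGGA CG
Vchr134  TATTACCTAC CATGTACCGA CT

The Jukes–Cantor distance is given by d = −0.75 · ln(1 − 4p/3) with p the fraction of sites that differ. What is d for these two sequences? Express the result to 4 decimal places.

The sequences differ at positions 5 (T/A), 11 (A/C), 18 (G/C), 22 (G/T).
p = 4/22 = 0.181818.
d = −0.75 · ln(1 − (4/3)·0.181818) = −0.75 · ln(0.757576) = −0.75 · (-0.277631) = 0.2082.

0.2082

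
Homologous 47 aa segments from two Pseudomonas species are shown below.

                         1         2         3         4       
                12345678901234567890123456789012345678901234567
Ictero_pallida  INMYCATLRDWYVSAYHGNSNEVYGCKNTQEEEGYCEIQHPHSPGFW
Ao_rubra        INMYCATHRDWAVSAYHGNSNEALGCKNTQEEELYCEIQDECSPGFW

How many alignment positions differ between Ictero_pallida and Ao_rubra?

8

The sequences differ at positions 8 (L/H), 12 (Y/A), 23 (V/A), 24 (Y/L), 34 (G/L), 40 (H/D), 41 (P/E), 42 (H/C).
That gives 8 mismatches out of 47 aligned sites, so the Hamming distance is 8.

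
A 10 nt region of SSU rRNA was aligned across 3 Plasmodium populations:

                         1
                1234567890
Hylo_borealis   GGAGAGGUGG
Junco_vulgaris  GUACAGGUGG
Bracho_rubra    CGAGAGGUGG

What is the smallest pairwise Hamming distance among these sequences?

1

Pairwise Hamming distances:
  Hylo_borealis vs Junco_vulgaris: 2
  Hylo_borealis vs Bracho_rubra: 1
  Junco_vulgaris vs Bracho_rubra: 3
The smallest is 1, between Hylo_borealis and Bracho_rubra.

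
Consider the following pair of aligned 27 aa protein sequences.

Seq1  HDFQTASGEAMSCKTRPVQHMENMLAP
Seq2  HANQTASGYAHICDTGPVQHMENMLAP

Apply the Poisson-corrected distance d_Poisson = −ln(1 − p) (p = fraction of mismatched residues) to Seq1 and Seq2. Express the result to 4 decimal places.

Mismatches occur at site 2 (D→A), site 3 (F→N), site 9 (E→Y), site 11 (M→H), site 12 (S→I), site 14 (K→D), site 16 (R→G).
p = 7/27 = 0.259259.
d = −ln(1 − 0.259259) = −ln(0.740741) = 0.3001.

0.3001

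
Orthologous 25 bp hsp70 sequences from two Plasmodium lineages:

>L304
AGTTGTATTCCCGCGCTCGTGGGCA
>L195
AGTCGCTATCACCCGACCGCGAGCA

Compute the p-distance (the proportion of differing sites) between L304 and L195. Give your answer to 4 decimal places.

0.4000

Mismatches occur at site 4 (T↔C), site 6 (T↔C), site 7 (A↔T), site 8 (T↔A), site 11 (C↔A), site 13 (G↔C), site 16 (C↔A), site 17 (T↔C), site 20 (T↔C), site 22 (G↔A).
There are 10 differences over 25 sites, so p = 10/25 = 0.4000.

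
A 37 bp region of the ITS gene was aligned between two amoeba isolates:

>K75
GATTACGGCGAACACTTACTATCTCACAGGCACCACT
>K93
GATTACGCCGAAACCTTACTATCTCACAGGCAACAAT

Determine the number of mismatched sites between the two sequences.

The sequences differ at positions 8 (G/C), 13 (C/A), 14 (A/C), 33 (C/A), 36 (C/A).
That gives 5 mismatches out of 37 aligned sites, so the Hamming distance is 5.

5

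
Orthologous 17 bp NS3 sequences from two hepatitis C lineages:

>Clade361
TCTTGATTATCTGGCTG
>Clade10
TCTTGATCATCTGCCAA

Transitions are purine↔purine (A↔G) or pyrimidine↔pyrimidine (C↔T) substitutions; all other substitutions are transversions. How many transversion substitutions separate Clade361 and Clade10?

2

The sequences differ at positions 8 (T/C, transition), 14 (G/C, transversion), 16 (T/A, transversion), 17 (G/A, transition).
Of the 4 differences, 2 transitions and 2 transversions, so the answer is 2.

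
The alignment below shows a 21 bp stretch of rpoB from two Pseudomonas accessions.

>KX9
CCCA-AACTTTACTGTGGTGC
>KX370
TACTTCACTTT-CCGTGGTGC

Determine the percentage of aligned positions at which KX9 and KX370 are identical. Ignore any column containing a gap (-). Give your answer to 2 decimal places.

73.68%

Excluding the 2 gap columns leaves 19 comparable sites.
Mismatches occur at site 1 (C→T), site 2 (C→A), site 4 (A→T), site 6 (A→C), site 14 (T→C).
14 of the 19 comparable sites match, so the percent identity is 14/19 × 100 = 73.68%.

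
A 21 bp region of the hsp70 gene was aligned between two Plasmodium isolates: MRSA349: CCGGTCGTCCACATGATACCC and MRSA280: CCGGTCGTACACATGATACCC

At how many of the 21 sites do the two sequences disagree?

1

The sequences differ at position 9 (C/A).
That gives 1 mismatch out of 21 aligned sites, so the Hamming distance is 1.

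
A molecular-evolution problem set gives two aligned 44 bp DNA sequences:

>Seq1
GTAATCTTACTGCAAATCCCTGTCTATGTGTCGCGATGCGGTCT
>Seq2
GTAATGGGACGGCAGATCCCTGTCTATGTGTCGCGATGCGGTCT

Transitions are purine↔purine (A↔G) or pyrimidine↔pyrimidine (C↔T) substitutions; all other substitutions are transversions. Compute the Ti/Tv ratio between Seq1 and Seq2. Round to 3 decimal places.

Differing sites — 6:C/G (Tv); 7:T/G (Tv); 8:T/G (Tv); 11:T/G (Tv); 15:A/G (Ti).
Of the 5 differences, 1 transition and 4 transversions, so Ti/Tv = 1/4 = 0.250.

0.250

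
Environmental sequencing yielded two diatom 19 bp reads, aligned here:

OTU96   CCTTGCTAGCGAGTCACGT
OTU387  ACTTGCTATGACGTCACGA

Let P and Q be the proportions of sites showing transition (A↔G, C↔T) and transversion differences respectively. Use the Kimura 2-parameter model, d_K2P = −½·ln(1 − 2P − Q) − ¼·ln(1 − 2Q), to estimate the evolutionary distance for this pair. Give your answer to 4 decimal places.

0.4166

Differing sites — 1:C/A (Tv); 9:G/T (Tv); 10:C/G (Tv); 11:G/A (Ti); 12:A/C (Tv); 19:T/A (Tv).
Of the 6 differences, 1 transition and 5 transversions over 19 sites: P = 1/19 = 0.052632, Q = 5/19 = 0.263158.
d = −0.5·ln(0.631578) − 0.25·ln(0.473684) = −0.5·(-0.459534) − 0.25·(-0.747215) = 0.4166.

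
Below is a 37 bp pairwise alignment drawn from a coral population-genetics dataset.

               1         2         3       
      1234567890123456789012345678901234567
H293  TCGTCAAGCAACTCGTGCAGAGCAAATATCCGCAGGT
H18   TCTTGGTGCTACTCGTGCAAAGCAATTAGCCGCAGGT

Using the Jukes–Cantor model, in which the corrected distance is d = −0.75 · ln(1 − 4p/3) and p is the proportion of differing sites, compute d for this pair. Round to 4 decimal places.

0.2551

Mismatches occur at site 3 (G↔T), site 5 (C↔G), site 6 (A↔G), site 7 (A↔T), site 10 (A↔T), site 20 (G↔A), site 26 (A↔T), site 29 (T↔G).
p = 8/37 = 0.216216.
d = −0.75 · ln(1 − (4/3)·0.216216) = −0.75 · ln(0.711712) = −0.75 · (-0.340082) = 0.2551.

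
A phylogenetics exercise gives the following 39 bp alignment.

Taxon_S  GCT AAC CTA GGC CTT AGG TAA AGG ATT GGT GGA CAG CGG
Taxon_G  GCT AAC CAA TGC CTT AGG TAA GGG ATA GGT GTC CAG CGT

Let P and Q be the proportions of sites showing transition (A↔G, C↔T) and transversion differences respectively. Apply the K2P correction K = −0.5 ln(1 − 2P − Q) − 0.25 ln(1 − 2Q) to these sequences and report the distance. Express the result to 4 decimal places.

0.2067

Differing sites — 8:T/A (Tv); 10:G/T (Tv); 22:A/G (Ti); 27:T/A (Tv); 32:G/T (Tv); 33:A/C (Tv); 39:G/T (Tv).
Of the 7 differences, 1 transition and 6 transversions over 39 sites: P = 1/39 = 0.025641, Q = 6/39 = 0.153846.
d = −0.5·ln(0.794872) − 0.25·ln(0.692308) = −0.5·(-0.229574) − 0.25·(-0.367724) = 0.2067.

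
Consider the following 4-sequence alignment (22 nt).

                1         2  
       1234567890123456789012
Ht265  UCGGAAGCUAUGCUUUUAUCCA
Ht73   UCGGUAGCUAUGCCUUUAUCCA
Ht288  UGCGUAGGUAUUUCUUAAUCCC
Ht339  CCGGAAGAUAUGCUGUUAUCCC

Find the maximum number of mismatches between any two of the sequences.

Pairwise Hamming distances:
  Ht265 vs Ht73: 2
  Ht265 vs Ht288: 9
  Ht265 vs Ht339: 4
  Ht73 vs Ht288: 7
  Ht73 vs Ht339: 6
  Ht288 vs Ht339: 10
The largest is 10, between Ht288 and Ht339.

10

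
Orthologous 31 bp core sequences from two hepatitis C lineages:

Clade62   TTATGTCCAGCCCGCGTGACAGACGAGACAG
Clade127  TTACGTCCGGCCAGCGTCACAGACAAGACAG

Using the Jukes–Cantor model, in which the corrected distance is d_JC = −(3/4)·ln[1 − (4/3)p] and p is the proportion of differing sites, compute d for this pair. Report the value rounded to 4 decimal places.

0.1816

Differing sites — 4:T/C; 9:A/G; 13:C/A; 18:G/C; 25:G/A.
p = 5/31 = 0.161290.
d = −0.75 · ln(1 − (4/3)·0.161290) = −0.75 · ln(0.784947) = −0.75 · (-0.242139) = 0.1816.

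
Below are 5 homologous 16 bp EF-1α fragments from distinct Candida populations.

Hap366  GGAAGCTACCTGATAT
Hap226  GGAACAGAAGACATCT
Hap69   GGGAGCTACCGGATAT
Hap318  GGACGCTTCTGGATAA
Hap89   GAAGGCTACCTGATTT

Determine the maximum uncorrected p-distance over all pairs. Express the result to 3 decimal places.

0.688

Pairwise Hamming distances:
  Hap366 vs Hap226: 8
  Hap366 vs Hap69: 2
  Hap366 vs Hap318: 5
  Hap366 vs Hap89: 3
  Hap226 vs Hap69: 9
  Hap226 vs Hap318: 11
  Hap226 vs Hap89: 10
  Hap69 vs Hap318: 5
  Hap69 vs Hap89: 5
  Hap318 vs Hap89: 7
The largest is 11 mismatches, between Hap226 and Hap318; p = 11/16 = 0.688.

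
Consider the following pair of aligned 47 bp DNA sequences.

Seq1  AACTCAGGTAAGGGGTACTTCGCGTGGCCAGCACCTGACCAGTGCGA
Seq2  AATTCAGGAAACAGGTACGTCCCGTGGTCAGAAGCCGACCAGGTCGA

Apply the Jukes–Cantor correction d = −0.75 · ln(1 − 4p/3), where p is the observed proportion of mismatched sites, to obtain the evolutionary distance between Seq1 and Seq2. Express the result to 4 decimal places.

0.3121

Mismatches occur at site 3 (C/T), site 9 (T/A), site 12 (G/C), site 13 (G/A), site 19 (T/G), site 22 (G/C), site 28 (C/T), site 32 (C/A), site 34 (C/G), site 36 (T/C), site 43 (T/G), site 44 (G/T).
p = 12/47 = 0.255319.
d = −0.75 · ln(1 − (4/3)·0.255319) = −0.75 · ln(0.659575) = −0.75 · (-0.416160) = 0.3121.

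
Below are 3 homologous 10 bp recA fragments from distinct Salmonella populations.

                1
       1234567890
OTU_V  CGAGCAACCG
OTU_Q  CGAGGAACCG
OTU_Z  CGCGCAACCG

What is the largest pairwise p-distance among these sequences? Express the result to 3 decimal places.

0.200

Pairwise Hamming distances:
  OTU_V vs OTU_Q: 1
  OTU_V vs OTU_Z: 1
  OTU_Q vs OTU_Z: 2
The largest is 2 mismatches, between OTU_Q and OTU_Z; p = 2/10 = 0.200.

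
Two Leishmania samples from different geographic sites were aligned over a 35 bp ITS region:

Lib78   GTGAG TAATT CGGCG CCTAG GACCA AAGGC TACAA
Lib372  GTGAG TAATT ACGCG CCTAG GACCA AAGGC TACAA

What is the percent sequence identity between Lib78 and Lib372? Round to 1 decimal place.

Mismatches occur at site 11 (C/A), site 12 (G/C).
33 of the 35 sites match, so the percent identity is 33/35 × 100 = 94.3%.

94.3%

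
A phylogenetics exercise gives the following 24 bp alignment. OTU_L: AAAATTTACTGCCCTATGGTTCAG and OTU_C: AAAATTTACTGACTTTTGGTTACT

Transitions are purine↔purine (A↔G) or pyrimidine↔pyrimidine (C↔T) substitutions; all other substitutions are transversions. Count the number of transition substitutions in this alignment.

1

The sequences differ at positions 12 (C/A, transversion), 14 (C/T, transition), 16 (A/T, transversion), 22 (C/A, transversion), 23 (A/C, transversion), 24 (G/T, transversion).
Of the 6 differences, 1 transition and 5 transversions, so the answer is 1.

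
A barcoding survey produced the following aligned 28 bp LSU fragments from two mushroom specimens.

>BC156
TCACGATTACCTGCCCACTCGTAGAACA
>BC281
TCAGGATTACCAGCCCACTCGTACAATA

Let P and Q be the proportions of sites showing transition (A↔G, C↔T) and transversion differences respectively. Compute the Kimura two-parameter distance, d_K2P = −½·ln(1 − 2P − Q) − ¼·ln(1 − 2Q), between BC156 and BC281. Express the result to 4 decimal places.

0.1586

The sequences differ at positions 4 (C/G, transversion), 12 (T/A, transversion), 24 (G/C, transversion), 27 (C/T, transition).
Of the 4 differences, 1 transition and 3 transversions over 28 sites: P = 1/28 = 0.035714, Q = 3/28 = 0.107143.
d = −0.5·ln(0.821429) − 0.25·ln(0.785714) = −0.5·(-0.196710) − 0.25·(-0.241162) = 0.1586.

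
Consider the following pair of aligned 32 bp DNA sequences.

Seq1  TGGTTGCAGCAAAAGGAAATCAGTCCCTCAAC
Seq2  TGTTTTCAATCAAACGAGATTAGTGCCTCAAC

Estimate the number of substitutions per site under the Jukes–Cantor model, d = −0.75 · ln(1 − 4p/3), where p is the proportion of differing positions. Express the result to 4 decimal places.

0.3525

Differing sites — 3:G/T; 6:G/T; 9:G/A; 10:C/T; 11:A/C; 15:G/C; 18:A/G; 21:C/T; 25:C/G.
p = 9/32 = 0.281250.
d = −0.75 · ln(1 − (4/3)·0.281250) = −0.75 · ln(0.625000) = −0.75 · (-0.470004) = 0.3525.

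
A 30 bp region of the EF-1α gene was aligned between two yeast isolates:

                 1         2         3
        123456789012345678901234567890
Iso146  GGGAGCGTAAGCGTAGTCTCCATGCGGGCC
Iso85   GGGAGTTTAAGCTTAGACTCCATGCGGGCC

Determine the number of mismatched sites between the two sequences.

4

The sequences differ at positions 6 (C/T), 7 (G/T), 13 (G/T), 17 (T/A).
That gives 4 mismatches out of 30 aligned sites, so the Hamming distance is 4.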